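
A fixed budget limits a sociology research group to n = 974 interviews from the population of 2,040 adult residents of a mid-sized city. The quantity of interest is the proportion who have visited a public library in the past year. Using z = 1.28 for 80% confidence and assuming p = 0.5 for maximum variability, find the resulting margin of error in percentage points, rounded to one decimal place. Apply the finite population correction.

Finite-population factor: (N−n)/(N−1) = (2040−974)/(2040−1) = 0.5228.
SE(p̂) = √[p(1−p)/n · (N−n)/(N−1)] = √[0.2500/974 × 0.5228] = 0.01158.
E = z × SE = 1.28 × 0.01158 = 0.01483 ≈ 1.5 percentage points.

1.5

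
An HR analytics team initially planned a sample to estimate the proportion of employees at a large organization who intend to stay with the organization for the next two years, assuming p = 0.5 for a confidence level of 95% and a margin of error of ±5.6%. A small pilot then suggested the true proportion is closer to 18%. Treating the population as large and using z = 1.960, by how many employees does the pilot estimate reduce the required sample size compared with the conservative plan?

Conservative (p = 0.5): n = 1.960² × 0.25 / 0.056² ≈ 306.25 → 307.
Using p = 0.18: p(1−p) = 0.1476, so n = 1.960² × 0.1476 / 0.056² ≈ 180.81 → 181.
Reduction: 307 − 181 = 126.

126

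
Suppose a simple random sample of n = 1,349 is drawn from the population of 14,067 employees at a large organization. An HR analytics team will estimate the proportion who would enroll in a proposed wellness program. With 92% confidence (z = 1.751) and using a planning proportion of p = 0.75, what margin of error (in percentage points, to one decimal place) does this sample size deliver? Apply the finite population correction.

2.0

Finite-population factor: (N−n)/(N−1) = (14067−1349)/(14067−1) = 0.9042.
SE(p̂) = √[p(1−p)/n · (N−n)/(N−1)] = √[0.1875/1349 × 0.9042] = 0.01121.
E = z × SE = 1.751 × 0.01121 = 0.01963 ≈ 2.0 percentage points.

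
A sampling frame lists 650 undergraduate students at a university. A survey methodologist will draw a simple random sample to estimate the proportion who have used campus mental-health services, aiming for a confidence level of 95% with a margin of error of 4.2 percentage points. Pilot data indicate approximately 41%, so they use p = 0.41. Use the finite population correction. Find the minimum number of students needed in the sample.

292

For 95% confidence, z = 1.96.
Unadjusted: n₀ = 1.96² × 0.41 × 0.59 / 0.042² ≈ 526.80, so n₀ = 527.
Finite population correction with N = 650: n = n₀ / (1 + (n₀−1)/N) = 527 / (1 + 526/650) = 527 / 1.8092 ≈ 291.28.
Rounding up, n = 292.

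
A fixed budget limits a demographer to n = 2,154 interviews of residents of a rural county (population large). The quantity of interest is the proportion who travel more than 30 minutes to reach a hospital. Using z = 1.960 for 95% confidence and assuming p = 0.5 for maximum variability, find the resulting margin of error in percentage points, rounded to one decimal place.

SE(p̂) = √[p(1−p)/n] = √[0.2500/2154] = 0.01077.
E = z × SE = 1.960 × 0.01077 = 0.02112, or 2.1 percentage points.

2.1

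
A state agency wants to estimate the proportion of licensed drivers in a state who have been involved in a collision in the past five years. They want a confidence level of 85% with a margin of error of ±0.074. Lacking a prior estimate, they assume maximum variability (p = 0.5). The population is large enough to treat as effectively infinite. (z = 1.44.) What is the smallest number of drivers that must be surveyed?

With p = 0.5, p(1−p) = 0.25.
n = z²·p(1−p)/E² = 1.44² × 0.2500 / 0.074² = 2.0736 × 0.2500 / 0.005476 ≈ 94.67.
Rounding up gives n = 95.

95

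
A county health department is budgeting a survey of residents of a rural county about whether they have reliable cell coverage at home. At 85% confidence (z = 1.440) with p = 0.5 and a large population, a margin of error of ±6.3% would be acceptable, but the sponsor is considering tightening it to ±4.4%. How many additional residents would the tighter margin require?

137

At ±6.3%: n = 1.440² × 0.2500 / 0.063² ≈ 130.61 → 131.
At ±4.4%: n = 1.440² × 0.2500 / 0.044² ≈ 267.77 → 268.
Additional respondents: 268 − 131 = 137.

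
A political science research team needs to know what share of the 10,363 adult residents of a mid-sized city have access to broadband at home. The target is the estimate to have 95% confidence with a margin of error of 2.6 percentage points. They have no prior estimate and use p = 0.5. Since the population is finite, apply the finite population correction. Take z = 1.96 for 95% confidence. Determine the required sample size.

1250

Unadjusted: n₀ = 1.96² × 0.50 × 0.50 / 0.026² ≈ 1420.71, so n₀ = 1421.
Finite population correction with N = 10,363: n = n₀ / (1 + (n₀−1)/N) = 1421 / (1 + 1420/10363) = 1421 / 1.1370 ≈ 1249.75.
Rounding up, n = 1250.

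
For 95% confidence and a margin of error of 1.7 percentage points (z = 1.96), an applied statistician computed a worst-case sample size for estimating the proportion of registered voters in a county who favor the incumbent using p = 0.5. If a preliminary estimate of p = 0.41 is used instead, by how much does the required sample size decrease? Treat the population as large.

108

Conservative (p = 0.5): n = 1.96² × 0.25 / 0.017² ≈ 3323.18 → 3324.
Using p = 0.41: p(1−p) = 0.2419, so n = 1.96² × 0.2419 / 0.017² ≈ 3215.51 → 3216.
Reduction: 3324 − 3216 = 108.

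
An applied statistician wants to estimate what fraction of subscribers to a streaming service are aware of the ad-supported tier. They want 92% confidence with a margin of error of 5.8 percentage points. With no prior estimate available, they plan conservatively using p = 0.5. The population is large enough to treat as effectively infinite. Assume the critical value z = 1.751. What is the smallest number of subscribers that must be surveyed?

With p = 0.5, p(1−p) = 0.25.
n = z²·p(1−p)/E² = 1.751² × 0.2500 / 0.058² = 3.0660 × 0.2500 / 0.003364 ≈ 227.85.
Rounding up gives n = 228.

228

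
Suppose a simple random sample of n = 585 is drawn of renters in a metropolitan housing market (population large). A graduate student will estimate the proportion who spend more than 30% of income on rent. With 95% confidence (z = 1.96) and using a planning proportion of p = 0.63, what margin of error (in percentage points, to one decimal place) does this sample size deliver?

3.9

SE(p̂) = √[p(1−p)/n] = √[0.2331/585] = 0.01996.
E = z × SE = 1.96 × 0.01996 = 0.03912, or 3.9 percentage points.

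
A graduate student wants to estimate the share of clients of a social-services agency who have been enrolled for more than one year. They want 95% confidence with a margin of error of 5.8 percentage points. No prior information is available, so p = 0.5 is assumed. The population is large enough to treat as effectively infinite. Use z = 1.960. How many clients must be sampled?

With p = 0.5, p(1−p) = 0.25.
n = z²·p(1−p)/E² = 1.960² × 0.2500 / 0.058² = 3.8416 × 0.2500 / 0.003364 ≈ 285.49.
Rounding up gives n = 286.

286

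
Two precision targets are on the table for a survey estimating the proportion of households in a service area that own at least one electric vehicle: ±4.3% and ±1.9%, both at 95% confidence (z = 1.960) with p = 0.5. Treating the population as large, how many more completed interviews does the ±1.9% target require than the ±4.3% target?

At ±4.3%: n = 1.960² × 0.2500 / 0.043² ≈ 519.42 → 520.
At ±1.9%: n = 1.960² × 0.2500 / 0.019² ≈ 2660.39 → 2661.
Additional respondents: 2661 − 520 = 2141.

2141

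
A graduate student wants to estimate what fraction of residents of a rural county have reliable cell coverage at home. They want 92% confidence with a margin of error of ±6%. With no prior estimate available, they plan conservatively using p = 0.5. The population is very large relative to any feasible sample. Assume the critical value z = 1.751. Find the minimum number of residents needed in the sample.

With p = 0.5, p(1−p) = 0.25.
n = z²·p(1−p)/E² = 1.751² × 0.2500 / 0.060² = 3.0660 × 0.2500 / 0.003600 ≈ 212.92.
Rounding up gives n = 213.

213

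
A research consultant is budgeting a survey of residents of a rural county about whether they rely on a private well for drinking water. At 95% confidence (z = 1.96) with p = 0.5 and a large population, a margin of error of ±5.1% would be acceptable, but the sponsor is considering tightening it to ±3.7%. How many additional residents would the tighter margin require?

332

At ±5.1%: n = 1.96² × 0.2500 / 0.051² ≈ 369.24 → 370.
At ±3.7%: n = 1.96² × 0.2500 / 0.037² ≈ 701.53 → 702.
Additional respondents: 702 − 370 = 332.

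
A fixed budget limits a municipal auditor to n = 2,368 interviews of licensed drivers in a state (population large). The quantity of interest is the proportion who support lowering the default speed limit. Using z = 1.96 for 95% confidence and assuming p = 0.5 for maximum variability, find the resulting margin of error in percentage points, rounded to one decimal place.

2.0

SE(p̂) = √[p(1−p)/n] = √[0.2500/2368] = 0.01027.
E = z × SE = 1.96 × 0.01027 = 0.02014, or 2.0 percentage points.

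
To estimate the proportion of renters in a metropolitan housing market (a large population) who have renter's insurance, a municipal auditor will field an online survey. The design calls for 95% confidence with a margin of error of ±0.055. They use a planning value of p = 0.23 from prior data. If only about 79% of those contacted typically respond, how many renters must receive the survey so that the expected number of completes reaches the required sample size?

285

For 95% confidence, z = 1.960.
Completed interviews needed: n₀ = 1.960² × 0.1771 / 0.055² ≈ 224.91 → 225.
At a 79% response rate, contacts needed = 225 / 0.79 ≈ 284.81 → 285.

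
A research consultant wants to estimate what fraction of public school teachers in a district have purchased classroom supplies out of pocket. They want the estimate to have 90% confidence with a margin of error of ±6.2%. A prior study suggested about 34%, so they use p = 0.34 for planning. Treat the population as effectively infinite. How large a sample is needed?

For 90% confidence, z = 1.645.
With p = 0.34, p(1−p) = 0.2244.
n = z²·p(1−p)/E² = 1.645² × 0.2244 / 0.062² = 2.7060 × 0.2244 / 0.003844 ≈ 157.97.
Rounding up gives n = 158.

158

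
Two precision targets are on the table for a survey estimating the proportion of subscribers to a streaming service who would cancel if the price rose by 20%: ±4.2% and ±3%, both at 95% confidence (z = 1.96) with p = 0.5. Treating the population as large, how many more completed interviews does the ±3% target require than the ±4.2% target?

At ±4.2%: n = 1.96² × 0.2500 / 0.042² ≈ 544.44 → 545.
At ±3%: n = 1.96² × 0.2500 / 0.030² ≈ 1067.11 → 1068.
Additional respondents: 1068 − 545 = 523.

523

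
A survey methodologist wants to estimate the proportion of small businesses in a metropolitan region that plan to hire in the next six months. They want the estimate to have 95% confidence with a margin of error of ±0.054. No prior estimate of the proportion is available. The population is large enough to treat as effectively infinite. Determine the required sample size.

For 95% confidence, z = 1.96.
With no prior estimate, use p = 0.5, giving p(1−p) = 0.25.
n = z²·p(1−p)/E² = 1.96² × 0.2500 / 0.054² = 3.8416 × 0.2500 / 0.002916 ≈ 329.36.
Rounding up gives n = 330.

330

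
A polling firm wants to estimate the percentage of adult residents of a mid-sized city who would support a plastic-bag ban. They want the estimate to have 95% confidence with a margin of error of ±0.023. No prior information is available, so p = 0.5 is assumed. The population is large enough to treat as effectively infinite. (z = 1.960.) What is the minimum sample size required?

1816

With p = 0.5, p(1−p) = 0.25.
n = z²·p(1−p)/E² = 1.960² × 0.2500 / 0.023² = 3.8416 × 0.2500 / 0.000529 ≈ 1815.50.
Rounding up gives n = 1816.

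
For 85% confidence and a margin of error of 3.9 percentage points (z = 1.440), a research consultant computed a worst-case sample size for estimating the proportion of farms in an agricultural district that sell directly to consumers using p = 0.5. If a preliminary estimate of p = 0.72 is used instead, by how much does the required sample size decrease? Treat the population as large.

Conservative (p = 0.5): n = 1.440² × 0.25 / 0.039² ≈ 340.83 → 341.
Using p = 0.72: p(1−p) = 0.2016, so n = 1.440² × 0.2016 / 0.039² ≈ 274.84 → 275.
Reduction: 341 − 275 = 66.

66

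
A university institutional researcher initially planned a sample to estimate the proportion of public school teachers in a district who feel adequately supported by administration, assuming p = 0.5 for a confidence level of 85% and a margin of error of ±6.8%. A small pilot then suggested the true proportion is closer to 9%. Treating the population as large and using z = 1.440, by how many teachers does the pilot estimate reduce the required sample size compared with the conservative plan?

76

Conservative (p = 0.5): n = 1.440² × 0.25 / 0.068² ≈ 112.11 → 113.
Using p = 0.09: p(1−p) = 0.0819, so n = 1.440² × 0.0819 / 0.068² ≈ 36.73 → 37.
Reduction: 113 − 37 = 76.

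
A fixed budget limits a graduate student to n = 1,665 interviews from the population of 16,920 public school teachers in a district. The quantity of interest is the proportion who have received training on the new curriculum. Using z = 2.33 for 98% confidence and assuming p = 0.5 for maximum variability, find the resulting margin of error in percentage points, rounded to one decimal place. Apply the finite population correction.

Finite-population factor: (N−n)/(N−1) = (16920−1665)/(16920−1) = 0.9016.
SE(p̂) = √[p(1−p)/n · (N−n)/(N−1)] = √[0.2500/1665 × 0.9016] = 0.01164.
E = z × SE = 2.33 × 0.01164 = 0.02711 ≈ 2.7 percentage points.

2.7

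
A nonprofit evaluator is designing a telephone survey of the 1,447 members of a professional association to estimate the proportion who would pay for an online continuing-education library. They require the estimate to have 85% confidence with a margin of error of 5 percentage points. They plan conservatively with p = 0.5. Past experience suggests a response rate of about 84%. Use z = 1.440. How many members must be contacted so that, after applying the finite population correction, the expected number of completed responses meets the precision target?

217

Completed interviews needed (unadjusted): n₀ = 1.440² × 0.2500 / 0.050² ≈ 207.36 → 208.
FPC for N = 1,447: n = 208 / (1 + 207/1447) = 208 / 1.1431 ≈ 181.97 → 182.
At an 84% response rate, contacts needed = 182 / 0.84 ≈ 216.67 → 217.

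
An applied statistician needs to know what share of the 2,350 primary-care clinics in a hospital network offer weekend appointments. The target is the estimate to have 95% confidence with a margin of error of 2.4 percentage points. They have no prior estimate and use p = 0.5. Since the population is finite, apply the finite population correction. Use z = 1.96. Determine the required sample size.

Unadjusted: n₀ = 1.96² × 0.50 × 0.50 / 0.024² ≈ 1667.36, so n₀ = 1668.
Finite population correction with N = 2,350: n = n₀ / (1 + (n₀−1)/N) = 1668 / (1 + 1667/2350) = 1668 / 1.7094 ≈ 975.80.
Rounding up, n = 976.

976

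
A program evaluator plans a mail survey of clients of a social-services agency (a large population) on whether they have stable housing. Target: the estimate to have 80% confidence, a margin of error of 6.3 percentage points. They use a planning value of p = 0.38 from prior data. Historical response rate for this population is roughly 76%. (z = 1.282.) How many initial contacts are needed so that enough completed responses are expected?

Completed interviews needed: n₀ = 1.282² × 0.2356 / 0.063² ≈ 97.56 → 98.
At a 76% response rate, contacts needed = 98 / 0.76 ≈ 128.95 → 129.

129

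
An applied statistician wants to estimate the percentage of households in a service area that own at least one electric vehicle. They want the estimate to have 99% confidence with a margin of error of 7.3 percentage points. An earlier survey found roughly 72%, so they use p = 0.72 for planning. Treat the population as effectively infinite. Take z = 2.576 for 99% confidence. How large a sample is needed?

252

With p = 0.72, p(1−p) = 0.2016.
n = z²·p(1−p)/E² = 2.576² × 0.2016 / 0.073² = 6.6358 × 0.2016 / 0.005329 ≈ 251.04.
Rounding up gives n = 252.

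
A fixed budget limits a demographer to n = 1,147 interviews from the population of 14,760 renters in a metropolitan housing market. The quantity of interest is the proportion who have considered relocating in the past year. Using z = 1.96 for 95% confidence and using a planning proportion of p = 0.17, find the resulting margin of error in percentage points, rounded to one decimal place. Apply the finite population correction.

2.1

Finite-population factor: (N−n)/(N−1) = (14760−1147)/(14760−1) = 0.9224.
SE(p̂) = √[p(1−p)/n · (N−n)/(N−1)] = √[0.1411/1147 × 0.9224] = 0.01065.
E = z × SE = 1.96 × 0.01065 = 0.02088 ≈ 2.1 percentage points.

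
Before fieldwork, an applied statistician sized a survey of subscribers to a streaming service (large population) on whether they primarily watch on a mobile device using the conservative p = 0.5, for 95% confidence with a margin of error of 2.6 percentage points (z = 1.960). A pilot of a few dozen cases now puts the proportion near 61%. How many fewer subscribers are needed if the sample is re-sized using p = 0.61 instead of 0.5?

Conservative (p = 0.5): n = 1.960² × 0.25 / 0.026² ≈ 1420.71 → 1421.
Using p = 0.61: p(1−p) = 0.2379, so n = 1.960² × 0.2379 / 0.026² ≈ 1351.95 → 1352.
Reduction: 1421 − 1352 = 69.

69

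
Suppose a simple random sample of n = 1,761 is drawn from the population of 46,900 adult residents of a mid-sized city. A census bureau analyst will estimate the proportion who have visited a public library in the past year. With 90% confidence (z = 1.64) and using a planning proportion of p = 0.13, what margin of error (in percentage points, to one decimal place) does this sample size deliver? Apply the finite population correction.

Finite-population factor: (N−n)/(N−1) = (46900−1761)/(46900−1) = 0.9625.
SE(p̂) = √[p(1−p)/n · (N−n)/(N−1)] = √[0.1131/1761 × 0.9625] = 0.00786.
E = z × SE = 1.64 × 0.00786 = 0.01289 ≈ 1.3 percentage points.

1.3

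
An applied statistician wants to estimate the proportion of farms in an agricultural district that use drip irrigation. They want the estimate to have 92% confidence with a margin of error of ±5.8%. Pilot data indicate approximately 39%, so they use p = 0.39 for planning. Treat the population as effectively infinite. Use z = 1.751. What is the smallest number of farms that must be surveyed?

With p = 0.39, p(1−p) = 0.2379.
n = z²·p(1−p)/E² = 1.751² × 0.2379 / 0.058² = 3.0660 × 0.2379 / 0.003364 ≈ 216.83.
Rounding up gives n = 217.

217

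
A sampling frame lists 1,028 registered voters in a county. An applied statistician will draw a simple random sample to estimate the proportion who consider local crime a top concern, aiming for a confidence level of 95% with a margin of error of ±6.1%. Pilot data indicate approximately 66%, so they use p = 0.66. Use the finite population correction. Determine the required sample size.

190

For 95% confidence, z = 1.960.
Unadjusted: n₀ = 1.960² × 0.66 × 0.34 / 0.061² ≈ 231.67, so n₀ = 232.
Finite population correction with N = 1,028: n = n₀ / (1 + (n₀−1)/N) = 232 / (1 + 231/1028) = 232 / 1.2247 ≈ 189.43.
Rounding up, n = 190.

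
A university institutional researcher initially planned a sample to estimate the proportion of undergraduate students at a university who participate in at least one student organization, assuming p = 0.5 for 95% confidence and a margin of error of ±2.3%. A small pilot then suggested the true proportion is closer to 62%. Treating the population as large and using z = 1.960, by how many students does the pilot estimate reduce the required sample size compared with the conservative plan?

105

Conservative (p = 0.5): n = 1.960² × 0.25 / 0.023² ≈ 1815.50 → 1816.
Using p = 0.62: p(1−p) = 0.2356, so n = 1.960² × 0.2356 / 0.023² ≈ 1710.93 → 1711.
Reduction: 1816 − 1711 = 105.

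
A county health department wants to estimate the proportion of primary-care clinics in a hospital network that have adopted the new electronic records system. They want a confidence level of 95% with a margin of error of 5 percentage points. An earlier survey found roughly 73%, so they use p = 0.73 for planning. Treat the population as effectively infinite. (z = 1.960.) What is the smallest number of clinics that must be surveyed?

303

With p = 0.73, p(1−p) = 0.1971.
n = z²·p(1−p)/E² = 1.960² × 0.1971 / 0.050² = 3.8416 × 0.1971 / 0.002500 ≈ 302.87.
Rounding up gives n = 303.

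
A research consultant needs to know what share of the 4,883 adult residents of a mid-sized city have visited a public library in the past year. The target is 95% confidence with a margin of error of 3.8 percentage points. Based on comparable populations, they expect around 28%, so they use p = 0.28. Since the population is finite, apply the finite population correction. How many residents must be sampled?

For 95% confidence, z = 1.960.
Unadjusted: n₀ = 1.960² × 0.28 × 0.72 / 0.038² ≈ 536.33, so n₀ = 537.
Finite population correction with N = 4,883: n = n₀ / (1 + (n₀−1)/N) = 537 / (1 + 536/4883) = 537 / 1.1098 ≈ 483.88.
Rounding up, n = 484.

484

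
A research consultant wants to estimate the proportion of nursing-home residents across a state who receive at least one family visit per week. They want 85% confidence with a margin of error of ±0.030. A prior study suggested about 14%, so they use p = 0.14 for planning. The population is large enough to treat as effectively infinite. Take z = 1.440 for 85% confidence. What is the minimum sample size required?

278

With p = 0.14, p(1−p) = 0.1204.
n = z²·p(1−p)/E² = 1.440² × 0.1204 / 0.030² = 2.0736 × 0.1204 / 0.000900 ≈ 277.40.
Rounding up gives n = 278.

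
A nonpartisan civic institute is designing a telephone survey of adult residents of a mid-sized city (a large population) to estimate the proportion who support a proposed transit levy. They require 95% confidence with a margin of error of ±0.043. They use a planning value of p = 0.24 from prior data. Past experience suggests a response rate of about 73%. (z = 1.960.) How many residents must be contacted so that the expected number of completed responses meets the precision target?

Completed interviews needed: n₀ = 1.960² × 0.1824 / 0.043² ≈ 378.97 → 379.
At a 73% response rate, contacts needed = 379 / 0.73 ≈ 519.18 → 520.

520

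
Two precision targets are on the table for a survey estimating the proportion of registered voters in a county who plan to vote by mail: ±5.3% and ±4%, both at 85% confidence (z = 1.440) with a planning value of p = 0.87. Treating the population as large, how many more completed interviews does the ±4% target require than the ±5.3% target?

63

At ±5.3%: n = 1.440² × 0.1131 / 0.053² ≈ 83.49 → 84.
At ±4%: n = 1.440² × 0.1131 / 0.040² ≈ 146.58 → 147.
Additional respondents: 147 − 84 = 63.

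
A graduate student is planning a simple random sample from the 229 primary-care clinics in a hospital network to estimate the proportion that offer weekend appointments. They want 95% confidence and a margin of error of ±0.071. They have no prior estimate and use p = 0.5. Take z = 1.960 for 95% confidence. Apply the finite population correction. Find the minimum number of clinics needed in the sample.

105

Unadjusted: n₀ = 1.960² × 0.50 × 0.50 / 0.071² ≈ 190.52, so n₀ = 191.
Finite population correction with N = 229: n = n₀ / (1 + (n₀−1)/N) = 191 / (1 + 190/229) = 191 / 1.8297 ≈ 104.39.
Rounding up, n = 105.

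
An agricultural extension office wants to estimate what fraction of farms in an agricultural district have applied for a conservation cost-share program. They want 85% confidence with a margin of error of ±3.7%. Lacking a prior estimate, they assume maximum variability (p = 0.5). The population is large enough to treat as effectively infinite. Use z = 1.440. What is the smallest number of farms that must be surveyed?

379

With p = 0.5, p(1−p) = 0.25.
n = z²·p(1−p)/E² = 1.440² × 0.2500 / 0.037² = 2.0736 × 0.2500 / 0.001369 ≈ 378.67.
Rounding up gives n = 379.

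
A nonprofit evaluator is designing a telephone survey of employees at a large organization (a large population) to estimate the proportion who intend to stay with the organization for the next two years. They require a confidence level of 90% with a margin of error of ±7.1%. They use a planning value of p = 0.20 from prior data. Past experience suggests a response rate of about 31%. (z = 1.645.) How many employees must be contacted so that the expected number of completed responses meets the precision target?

278

Completed interviews needed: n₀ = 1.645² × 0.1600 / 0.071² ≈ 85.89 → 86.
At a 31% response rate, contacts needed = 86 / 0.31 ≈ 277.42 → 278.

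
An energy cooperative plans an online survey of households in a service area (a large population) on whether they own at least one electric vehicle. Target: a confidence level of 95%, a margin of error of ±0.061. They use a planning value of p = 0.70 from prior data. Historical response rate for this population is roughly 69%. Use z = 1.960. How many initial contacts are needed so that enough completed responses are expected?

Completed interviews needed: n₀ = 1.960² × 0.2100 / 0.061² ≈ 216.81 → 217.
At a 69% response rate, contacts needed = 217 / 0.69 ≈ 314.49 → 315.

315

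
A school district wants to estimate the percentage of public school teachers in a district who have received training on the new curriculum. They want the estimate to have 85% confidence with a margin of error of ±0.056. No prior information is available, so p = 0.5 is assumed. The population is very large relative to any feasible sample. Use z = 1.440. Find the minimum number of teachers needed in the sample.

166

With p = 0.5, p(1−p) = 0.25.
n = z²·p(1−p)/E² = 1.440² × 0.2500 / 0.056² = 2.0736 × 0.2500 / 0.003136 ≈ 165.31.
Rounding up gives n = 166.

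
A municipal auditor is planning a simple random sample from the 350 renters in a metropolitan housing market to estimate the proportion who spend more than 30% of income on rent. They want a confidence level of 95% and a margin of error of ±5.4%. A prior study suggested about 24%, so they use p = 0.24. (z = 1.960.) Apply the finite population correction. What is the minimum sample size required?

143

Unadjusted: n₀ = 1.960² × 0.24 × 0.76 / 0.054² ≈ 240.30, so n₀ = 241.
Finite population correction with N = 350: n = n₀ / (1 + (n₀−1)/N) = 241 / (1 + 240/350) = 241 / 1.6857 ≈ 142.97.
Rounding up, n = 143.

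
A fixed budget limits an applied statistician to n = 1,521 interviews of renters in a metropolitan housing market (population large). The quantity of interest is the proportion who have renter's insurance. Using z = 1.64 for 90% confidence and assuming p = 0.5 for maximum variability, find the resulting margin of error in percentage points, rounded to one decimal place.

SE(p̂) = √[p(1−p)/n] = √[0.2500/1521] = 0.01282.
E = z × SE = 1.64 × 0.01282 = 0.02103, or 2.1 percentage points.

2.1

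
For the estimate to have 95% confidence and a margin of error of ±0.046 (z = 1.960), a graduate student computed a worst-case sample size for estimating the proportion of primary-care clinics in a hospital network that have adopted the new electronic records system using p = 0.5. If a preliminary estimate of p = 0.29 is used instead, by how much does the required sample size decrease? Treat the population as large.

Conservative (p = 0.5): n = 1.960² × 0.25 / 0.046² ≈ 453.88 → 454.
Using p = 0.29: p(1−p) = 0.2059, so n = 1.960² × 0.2059 / 0.046² ≈ 373.81 → 374.
Reduction: 454 − 374 = 80.

80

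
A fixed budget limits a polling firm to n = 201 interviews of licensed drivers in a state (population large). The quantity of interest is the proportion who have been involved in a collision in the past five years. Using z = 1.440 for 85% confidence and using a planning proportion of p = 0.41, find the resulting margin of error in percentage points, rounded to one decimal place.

5.0

SE(p̂) = √[p(1−p)/n] = √[0.2419/201] = 0.03469.
E = z × SE = 1.440 × 0.03469 = 0.04996, or 5.0 percentage points.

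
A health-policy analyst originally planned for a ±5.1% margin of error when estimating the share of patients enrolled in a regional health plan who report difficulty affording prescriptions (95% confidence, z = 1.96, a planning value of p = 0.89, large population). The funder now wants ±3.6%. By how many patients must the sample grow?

146

At ±5.1%: n = 1.96² × 0.0979 / 0.051² ≈ 144.60 → 145.
At ±3.6%: n = 1.96² × 0.0979 / 0.036² ≈ 290.19 → 291.
Additional respondents: 291 − 145 = 146.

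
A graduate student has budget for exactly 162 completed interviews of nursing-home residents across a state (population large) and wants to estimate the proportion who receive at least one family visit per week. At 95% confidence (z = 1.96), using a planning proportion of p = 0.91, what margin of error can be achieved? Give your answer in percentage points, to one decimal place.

SE(p̂) = √[p(1−p)/n] = √[0.0819/162] = 0.02248.
E = z × SE = 1.96 × 0.02248 = 0.04407, or 4.4 percentage points.

4.4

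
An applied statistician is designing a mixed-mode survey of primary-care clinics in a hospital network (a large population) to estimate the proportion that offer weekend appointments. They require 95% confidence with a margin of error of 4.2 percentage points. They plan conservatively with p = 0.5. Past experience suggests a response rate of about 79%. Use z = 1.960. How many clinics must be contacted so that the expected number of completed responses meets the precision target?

690

Completed interviews needed: n₀ = 1.960² × 0.2500 / 0.042² ≈ 544.44 → 545.
At a 79% response rate, contacts needed = 545 / 0.79 ≈ 689.87 → 690.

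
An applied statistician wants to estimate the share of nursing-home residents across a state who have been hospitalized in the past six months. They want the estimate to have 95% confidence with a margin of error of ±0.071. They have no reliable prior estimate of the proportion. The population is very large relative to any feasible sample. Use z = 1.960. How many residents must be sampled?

With no prior estimate, use p = 0.5, giving p(1−p) = 0.25.
n = z²·p(1−p)/E² = 1.960² × 0.2500 / 0.071² = 3.8416 × 0.2500 / 0.005041 ≈ 190.52.
Rounding up gives n = 191.

191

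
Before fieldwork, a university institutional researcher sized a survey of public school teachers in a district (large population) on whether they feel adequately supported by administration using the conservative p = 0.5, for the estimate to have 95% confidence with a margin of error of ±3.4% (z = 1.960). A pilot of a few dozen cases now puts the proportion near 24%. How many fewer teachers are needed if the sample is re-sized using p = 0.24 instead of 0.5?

Conservative (p = 0.5): n = 1.960² × 0.25 / 0.034² ≈ 830.80 → 831.
Using p = 0.24: p(1−p) = 0.1824, so n = 1.960² × 0.1824 / 0.034² ≈ 606.15 → 607.
Reduction: 831 − 607 = 224.

224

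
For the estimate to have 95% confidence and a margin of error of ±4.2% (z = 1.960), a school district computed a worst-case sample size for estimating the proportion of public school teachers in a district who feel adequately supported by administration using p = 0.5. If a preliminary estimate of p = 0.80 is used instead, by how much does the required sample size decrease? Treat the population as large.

Conservative (p = 0.5): n = 1.960² × 0.25 / 0.042² ≈ 544.44 → 545.
Using p = 0.80: p(1−p) = 0.1600, so n = 1.960² × 0.1600 / 0.042² ≈ 348.44 → 349.
Reduction: 545 − 349 = 196.

196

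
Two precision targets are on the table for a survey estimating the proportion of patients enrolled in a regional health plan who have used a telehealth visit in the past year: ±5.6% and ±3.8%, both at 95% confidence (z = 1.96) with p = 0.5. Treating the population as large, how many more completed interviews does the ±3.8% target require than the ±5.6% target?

359

At ±5.6%: n = 1.96² × 0.2500 / 0.056² ≈ 306.25 → 307.
At ±3.8%: n = 1.96² × 0.2500 / 0.038² ≈ 665.10 → 666.
Additional respondents: 666 − 307 = 359.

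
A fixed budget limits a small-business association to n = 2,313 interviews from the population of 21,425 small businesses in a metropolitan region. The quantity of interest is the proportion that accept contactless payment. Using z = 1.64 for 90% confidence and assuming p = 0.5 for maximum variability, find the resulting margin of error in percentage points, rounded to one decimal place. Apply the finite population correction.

1.6

Finite-population factor: (N−n)/(N−1) = (21425−2313)/(21425−1) = 0.8921.
SE(p̂) = √[p(1−p)/n · (N−n)/(N−1)] = √[0.2500/2313 × 0.8921] = 0.00982.
E = z × SE = 1.64 × 0.00982 = 0.01610 ≈ 1.6 percentage points.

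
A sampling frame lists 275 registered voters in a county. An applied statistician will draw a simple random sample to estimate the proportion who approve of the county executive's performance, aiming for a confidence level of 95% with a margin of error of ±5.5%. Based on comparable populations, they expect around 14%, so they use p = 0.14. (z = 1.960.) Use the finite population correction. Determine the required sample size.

99

Unadjusted: n₀ = 1.960² × 0.14 × 0.86 / 0.055² ≈ 152.90, so n₀ = 153.
Finite population correction with N = 275: n = n₀ / (1 + (n₀−1)/N) = 153 / (1 + 152/275) = 153 / 1.5527 ≈ 98.54.
Rounding up, n = 99.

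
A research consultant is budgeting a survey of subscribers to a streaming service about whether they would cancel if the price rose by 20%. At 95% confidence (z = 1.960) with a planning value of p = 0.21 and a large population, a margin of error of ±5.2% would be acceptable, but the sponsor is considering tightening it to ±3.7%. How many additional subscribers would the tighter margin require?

At ±5.2%: n = 1.960² × 0.1659 / 0.052² ≈ 235.70 → 236.
At ±3.7%: n = 1.960² × 0.1659 / 0.037² ≈ 465.54 → 466.
Additional respondents: 466 − 236 = 230.

230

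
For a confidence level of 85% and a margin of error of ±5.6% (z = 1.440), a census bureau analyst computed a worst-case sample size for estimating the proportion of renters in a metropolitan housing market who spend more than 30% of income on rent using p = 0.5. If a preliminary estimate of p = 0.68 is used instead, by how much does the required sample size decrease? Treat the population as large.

22

Conservative (p = 0.5): n = 1.440² × 0.25 / 0.056² ≈ 165.31 → 166.
Using p = 0.68: p(1−p) = 0.2176, so n = 1.440² × 0.2176 / 0.056² ≈ 143.88 → 144.
Reduction: 166 − 144 = 22.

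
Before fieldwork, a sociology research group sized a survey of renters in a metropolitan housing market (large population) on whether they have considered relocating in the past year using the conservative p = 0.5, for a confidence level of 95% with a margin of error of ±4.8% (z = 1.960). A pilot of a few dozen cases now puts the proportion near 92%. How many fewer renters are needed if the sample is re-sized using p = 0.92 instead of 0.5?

294

Conservative (p = 0.5): n = 1.960² × 0.25 / 0.048² ≈ 416.84 → 417.
Using p = 0.92: p(1−p) = 0.0736, so n = 1.960² × 0.0736 / 0.048² ≈ 122.72 → 123.
Reduction: 417 − 123 = 294.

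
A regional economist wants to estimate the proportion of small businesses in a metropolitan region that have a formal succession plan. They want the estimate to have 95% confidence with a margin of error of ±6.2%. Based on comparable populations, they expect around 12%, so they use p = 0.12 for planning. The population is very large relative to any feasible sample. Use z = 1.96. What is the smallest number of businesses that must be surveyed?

With p = 0.12, p(1−p) = 0.1056.
n = z²·p(1−p)/E² = 1.96² × 0.1056 / 0.062² = 3.8416 × 0.1056 / 0.003844 ≈ 105.53.
Rounding up gives n = 106.

106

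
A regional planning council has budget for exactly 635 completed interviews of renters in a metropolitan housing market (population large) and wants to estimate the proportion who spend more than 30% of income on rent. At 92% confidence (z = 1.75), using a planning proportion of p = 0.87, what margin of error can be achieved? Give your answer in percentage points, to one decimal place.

SE(p̂) = √[p(1−p)/n] = √[0.1131/635] = 0.01335.
E = z × SE = 1.75 × 0.01335 = 0.02336, or 2.3 percentage points.

2.3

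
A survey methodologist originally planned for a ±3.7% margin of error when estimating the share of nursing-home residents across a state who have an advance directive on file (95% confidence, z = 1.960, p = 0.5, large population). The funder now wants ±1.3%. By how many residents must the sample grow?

4981

At ±3.7%: n = 1.960² × 0.2500 / 0.037² ≈ 701.53 → 702.
At ±1.3%: n = 1.960² × 0.2500 / 0.013² ≈ 5682.84 → 5683.
Additional respondents: 5683 − 702 = 4981.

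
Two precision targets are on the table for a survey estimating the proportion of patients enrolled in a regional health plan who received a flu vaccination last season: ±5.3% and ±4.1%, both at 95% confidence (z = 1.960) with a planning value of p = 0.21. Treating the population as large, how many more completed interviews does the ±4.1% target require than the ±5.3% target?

At ±5.3%: n = 1.960² × 0.1659 / 0.053² ≈ 226.89 → 227.
At ±4.1%: n = 1.960² × 0.1659 / 0.041² ≈ 379.13 → 380.
Additional respondents: 380 − 227 = 153.

153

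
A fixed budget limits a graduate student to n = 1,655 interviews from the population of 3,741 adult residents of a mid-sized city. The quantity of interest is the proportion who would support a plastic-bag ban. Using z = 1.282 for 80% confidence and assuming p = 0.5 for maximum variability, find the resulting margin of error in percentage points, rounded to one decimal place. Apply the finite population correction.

Finite-population factor: (N−n)/(N−1) = (3741−1655)/(3741−1) = 0.5578.
SE(p̂) = √[p(1−p)/n · (N−n)/(N−1)] = √[0.2500/1655 × 0.5578] = 0.00918.
E = z × SE = 1.282 × 0.00918 = 0.01177 ≈ 1.2 percentage points.

1.2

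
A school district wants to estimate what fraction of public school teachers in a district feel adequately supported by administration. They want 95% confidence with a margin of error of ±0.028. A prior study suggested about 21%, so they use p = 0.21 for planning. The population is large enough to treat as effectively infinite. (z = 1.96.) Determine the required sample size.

With p = 0.21, p(1−p) = 0.1659.
n = z²·p(1−p)/E² = 1.96² × 0.1659 / 0.028² = 3.8416 × 0.1659 / 0.000784 ≈ 812.91.
Rounding up gives n = 813.

813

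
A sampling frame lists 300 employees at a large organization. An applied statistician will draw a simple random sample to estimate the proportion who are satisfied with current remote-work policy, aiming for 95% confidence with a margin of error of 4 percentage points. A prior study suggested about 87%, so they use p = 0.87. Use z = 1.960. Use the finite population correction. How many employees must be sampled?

Unadjusted: n₀ = 1.960² × 0.87 × 0.13 / 0.040² ≈ 271.55, so n₀ = 272.
Finite population correction with N = 300: n = n₀ / (1 + (n₀−1)/N) = 272 / (1 + 271/300) = 272 / 1.9033 ≈ 142.91.
Rounding up, n = 143.

143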